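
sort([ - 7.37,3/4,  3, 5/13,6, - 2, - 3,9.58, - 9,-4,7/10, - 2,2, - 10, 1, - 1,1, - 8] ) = [ - 10, - 9, - 8, - 7.37,-4, - 3,  -  2, - 2, - 1 , 5/13,7/10,3/4 , 1, 1,2,3, 6,9.58] 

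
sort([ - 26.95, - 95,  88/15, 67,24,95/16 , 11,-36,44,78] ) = [  -  95,-36, - 26.95, 88/15 , 95/16 , 11 , 24, 44 , 67,78]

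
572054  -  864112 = -292058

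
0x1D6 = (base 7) 1241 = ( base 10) 470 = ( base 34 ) ds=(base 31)F5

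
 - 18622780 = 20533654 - 39156434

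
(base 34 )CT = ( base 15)1e2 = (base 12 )305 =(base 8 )665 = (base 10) 437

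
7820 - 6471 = 1349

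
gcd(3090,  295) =5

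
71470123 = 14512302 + 56957821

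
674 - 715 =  - 41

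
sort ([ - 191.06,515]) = [-191.06, 515]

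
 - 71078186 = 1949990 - 73028176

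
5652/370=15 + 51/185= 15.28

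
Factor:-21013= - 21013^1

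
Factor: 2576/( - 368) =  - 7^1 = - 7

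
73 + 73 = 146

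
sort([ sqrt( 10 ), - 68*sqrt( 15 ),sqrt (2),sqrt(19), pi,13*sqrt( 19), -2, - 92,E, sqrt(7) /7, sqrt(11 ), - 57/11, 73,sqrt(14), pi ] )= [ - 68*sqrt( 15) , - 92, - 57/11, - 2,sqrt(7)/7,sqrt(2 ),E,pi, pi,sqrt(10 ),sqrt(11 ),sqrt(14), sqrt(19 ),13*sqrt(19 ),73]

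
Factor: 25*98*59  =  2^1*5^2 * 7^2 * 59^1 =144550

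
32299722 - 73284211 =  - 40984489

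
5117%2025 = 1067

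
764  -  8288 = - 7524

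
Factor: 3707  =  11^1*337^1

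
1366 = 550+816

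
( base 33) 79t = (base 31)88D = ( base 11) 5a77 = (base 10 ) 7949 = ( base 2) 1111100001101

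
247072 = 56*4412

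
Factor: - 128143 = -127^1*1009^1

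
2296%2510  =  2296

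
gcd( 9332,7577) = 1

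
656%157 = 28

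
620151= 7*88593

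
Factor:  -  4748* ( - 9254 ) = 43937992   =  2^3*7^1*661^1*1187^1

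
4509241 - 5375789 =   -  866548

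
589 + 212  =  801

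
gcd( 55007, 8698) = 1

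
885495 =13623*65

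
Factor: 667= 23^1*29^1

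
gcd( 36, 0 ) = 36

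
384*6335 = 2432640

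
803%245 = 68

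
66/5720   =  3/260 = 0.01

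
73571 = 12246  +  61325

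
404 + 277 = 681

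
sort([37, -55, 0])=[-55,0,37] 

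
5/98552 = 5/98552 =0.00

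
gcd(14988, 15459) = 3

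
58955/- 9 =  - 58955/9 = -6550.56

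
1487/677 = 2 + 133/677 = 2.20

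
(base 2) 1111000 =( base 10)120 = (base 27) 4C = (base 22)5a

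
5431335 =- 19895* ( - 273 )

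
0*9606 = 0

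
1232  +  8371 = 9603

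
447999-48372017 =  - 47924018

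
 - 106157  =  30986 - 137143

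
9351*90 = 841590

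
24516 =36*681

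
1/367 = 1/367 =0.00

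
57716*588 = 33937008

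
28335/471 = 60 + 25/157 = 60.16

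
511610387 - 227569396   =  284040991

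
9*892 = 8028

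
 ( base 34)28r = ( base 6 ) 20031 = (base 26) 3MB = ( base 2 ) 101000110011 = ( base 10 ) 2611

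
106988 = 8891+98097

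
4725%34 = 33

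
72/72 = 1 = 1.00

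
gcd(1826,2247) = 1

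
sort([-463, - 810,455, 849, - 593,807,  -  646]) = [-810, - 646, - 593, -463, 455,807,849 ] 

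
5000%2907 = 2093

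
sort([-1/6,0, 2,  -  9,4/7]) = [ - 9, - 1/6,0, 4/7,2]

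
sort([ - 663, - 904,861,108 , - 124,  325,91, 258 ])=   [ - 904,  -  663, - 124,91,108, 258,  325, 861]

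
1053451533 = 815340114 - -238111419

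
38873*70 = 2721110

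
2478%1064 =350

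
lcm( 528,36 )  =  1584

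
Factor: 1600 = 2^6*5^2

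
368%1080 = 368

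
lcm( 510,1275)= 2550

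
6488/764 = 8 + 94/191 = 8.49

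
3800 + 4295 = 8095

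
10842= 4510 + 6332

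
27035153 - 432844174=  -405809021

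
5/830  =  1/166 = 0.01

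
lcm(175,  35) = 175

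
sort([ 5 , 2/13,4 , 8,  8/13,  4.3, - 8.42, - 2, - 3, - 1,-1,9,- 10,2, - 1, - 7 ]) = [ - 10, -8.42, - 7, - 3, - 2,-1, - 1, - 1,2/13,8/13, 2,4,4.3,5, 8,9] 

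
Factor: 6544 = 2^4*409^1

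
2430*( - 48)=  - 116640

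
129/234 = 43/78 = 0.55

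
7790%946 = 222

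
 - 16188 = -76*213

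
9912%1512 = 840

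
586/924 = 293/462 = 0.63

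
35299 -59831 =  - 24532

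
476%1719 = 476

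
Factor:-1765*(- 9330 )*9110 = 150018469500 = 2^2*3^1*5^3*311^1  *353^1*911^1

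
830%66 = 38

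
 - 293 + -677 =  - 970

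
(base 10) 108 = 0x6c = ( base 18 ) 60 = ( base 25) 48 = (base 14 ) 7A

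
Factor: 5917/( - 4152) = -2^( - 3)*3^( - 1)*  61^1*97^1*173^( - 1)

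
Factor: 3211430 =2^1*5^1*321143^1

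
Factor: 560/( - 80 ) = -7 = -7^1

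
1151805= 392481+759324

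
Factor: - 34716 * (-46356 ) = 1609294896 = 2^4*3^2*11^1*263^1 *3863^1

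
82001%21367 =17900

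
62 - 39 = 23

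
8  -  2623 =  - 2615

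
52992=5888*9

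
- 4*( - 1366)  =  5464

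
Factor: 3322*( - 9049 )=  - 2^1 *11^1*151^1*9049^1 = -30060778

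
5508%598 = 126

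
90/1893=30/631=0.05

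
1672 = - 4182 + 5854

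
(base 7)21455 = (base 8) 12405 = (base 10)5381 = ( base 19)eh4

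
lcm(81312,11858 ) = 569184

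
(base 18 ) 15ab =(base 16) 1DDB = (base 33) 70k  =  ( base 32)7ER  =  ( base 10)7643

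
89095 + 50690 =139785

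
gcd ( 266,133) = 133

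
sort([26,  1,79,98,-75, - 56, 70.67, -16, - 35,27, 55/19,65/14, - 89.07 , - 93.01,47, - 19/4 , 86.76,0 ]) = [ - 93.01, - 89.07,-75, - 56, - 35, - 16,-19/4, 0,1,55/19,65/14,26,27,47,70.67, 79, 86.76,98 ]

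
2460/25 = 98+2/5 = 98.40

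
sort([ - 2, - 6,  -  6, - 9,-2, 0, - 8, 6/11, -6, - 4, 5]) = [ - 9, - 8, - 6, - 6,  -  6,-4,- 2, - 2, 0,  6/11,  5 ] 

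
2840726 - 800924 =2039802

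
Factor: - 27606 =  - 2^1*3^1*43^1*107^1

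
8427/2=8427/2 = 4213.50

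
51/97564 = 51/97564 = 0.00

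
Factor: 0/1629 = 0^1 = 0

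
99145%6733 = 4883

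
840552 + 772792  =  1613344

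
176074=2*88037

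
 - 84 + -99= - 183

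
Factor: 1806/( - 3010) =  - 3^1 * 5^( - 1 ) = -3/5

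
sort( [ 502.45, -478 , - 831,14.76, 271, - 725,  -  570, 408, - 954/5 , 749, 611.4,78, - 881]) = [ - 881, - 831 ,  -  725, - 570,  -  478, - 954/5, 14.76, 78, 271 , 408, 502.45, 611.4,749]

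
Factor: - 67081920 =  - 2^6*3^1 * 5^1*69877^1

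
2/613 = 2/613  =  0.00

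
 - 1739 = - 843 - 896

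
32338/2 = 16169 = 16169.00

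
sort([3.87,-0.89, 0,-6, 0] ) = [ - 6,-0.89, 0, 0,3.87] 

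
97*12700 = 1231900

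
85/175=17/35=0.49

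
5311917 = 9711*547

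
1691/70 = 24 + 11/70 = 24.16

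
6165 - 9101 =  - 2936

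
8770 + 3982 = 12752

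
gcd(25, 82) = 1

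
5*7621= 38105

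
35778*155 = 5545590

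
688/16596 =172/4149 = 0.04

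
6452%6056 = 396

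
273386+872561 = 1145947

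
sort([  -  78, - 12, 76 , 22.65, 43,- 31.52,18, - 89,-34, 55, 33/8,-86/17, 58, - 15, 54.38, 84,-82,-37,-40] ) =[ - 89,- 82 , -78,-40, - 37,-34, - 31.52,-15, - 12, - 86/17,33/8 , 18, 22.65,43,54.38,  55, 58, 76, 84]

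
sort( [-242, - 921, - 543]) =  [  -  921, - 543, - 242] 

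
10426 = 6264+4162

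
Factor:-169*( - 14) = 2^1*7^1 * 13^2 = 2366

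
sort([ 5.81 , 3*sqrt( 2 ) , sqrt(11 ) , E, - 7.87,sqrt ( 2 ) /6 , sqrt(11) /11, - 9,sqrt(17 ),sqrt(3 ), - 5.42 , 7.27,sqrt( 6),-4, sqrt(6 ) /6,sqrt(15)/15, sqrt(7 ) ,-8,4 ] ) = [ - 9, - 8, - 7.87,-5.42, - 4, sqrt(2) /6 , sqrt( 15)/15, sqrt(11)/11, sqrt(6)/6 , sqrt(3 ) , sqrt( 6 ), sqrt (7 ) , E, sqrt(11 ), 4, sqrt(17 ) , 3*sqrt(2 ),5.81, 7.27]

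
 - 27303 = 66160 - 93463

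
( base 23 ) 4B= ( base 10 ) 103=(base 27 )3m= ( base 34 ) 31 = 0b1100111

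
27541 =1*27541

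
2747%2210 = 537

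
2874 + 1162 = 4036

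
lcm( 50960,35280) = 458640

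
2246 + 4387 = 6633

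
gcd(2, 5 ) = 1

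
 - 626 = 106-732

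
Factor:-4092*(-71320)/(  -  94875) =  - 2^5*5^ (- 2 )*23^( -1 )*31^1*1783^1 = - 1768736/575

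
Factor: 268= 2^2*67^1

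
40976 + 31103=72079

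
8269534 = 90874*91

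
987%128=91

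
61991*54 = 3347514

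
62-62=0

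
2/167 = 2/167 = 0.01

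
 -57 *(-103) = 5871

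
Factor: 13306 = 2^1*6653^1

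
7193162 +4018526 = 11211688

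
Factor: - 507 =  - 3^1*13^2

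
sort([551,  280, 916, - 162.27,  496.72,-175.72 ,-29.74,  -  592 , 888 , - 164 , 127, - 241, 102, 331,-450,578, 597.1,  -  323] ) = [ - 592, - 450, - 323, - 241, - 175.72, - 164,  -  162.27,-29.74,102, 127,  280, 331,496.72,  551,578, 597.1, 888, 916 ]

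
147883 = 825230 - 677347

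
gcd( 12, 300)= 12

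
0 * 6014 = 0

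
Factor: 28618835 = 5^1*7^1 * 59^1*13859^1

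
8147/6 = 1357 + 5/6 = 1357.83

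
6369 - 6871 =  - 502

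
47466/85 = 47466/85 = 558.42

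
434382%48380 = 47342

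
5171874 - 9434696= - 4262822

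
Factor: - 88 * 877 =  - 2^3*11^1*877^1 =-  77176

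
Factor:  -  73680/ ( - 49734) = 2^3*3^( - 3)*5^1 = 40/27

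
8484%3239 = 2006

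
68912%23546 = 21820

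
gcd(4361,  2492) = 623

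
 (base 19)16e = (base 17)1BD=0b111101001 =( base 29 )gp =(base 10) 489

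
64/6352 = 4/397 = 0.01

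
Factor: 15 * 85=1275  =  3^1*5^2 * 17^1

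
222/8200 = 111/4100=0.03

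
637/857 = 637/857 = 0.74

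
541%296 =245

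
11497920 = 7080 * 1624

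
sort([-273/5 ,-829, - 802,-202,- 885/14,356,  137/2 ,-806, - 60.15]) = [-829, - 806,  -  802,  -  202,-885/14,-60.15, -273/5, 137/2 , 356 ] 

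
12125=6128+5997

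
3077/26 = 3077/26 = 118.35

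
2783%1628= 1155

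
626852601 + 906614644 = 1533467245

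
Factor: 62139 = 3^1* 7^1*  11^1*269^1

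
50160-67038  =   - 16878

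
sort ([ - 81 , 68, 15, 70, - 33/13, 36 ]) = [  -  81, - 33/13, 15,36,68,70 ] 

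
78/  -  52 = -3/2 = -  1.50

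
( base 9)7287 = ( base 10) 5344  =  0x14E0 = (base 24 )96g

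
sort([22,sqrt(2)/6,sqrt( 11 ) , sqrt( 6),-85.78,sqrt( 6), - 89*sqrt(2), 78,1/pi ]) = [ - 89*sqrt( 2) , - 85.78, sqrt( 2)/6,1/pi,sqrt(6),sqrt(6),sqrt(11 ),22 , 78]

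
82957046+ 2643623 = 85600669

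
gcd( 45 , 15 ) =15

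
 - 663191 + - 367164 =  - 1030355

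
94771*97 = 9192787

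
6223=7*889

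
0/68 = 0 =0.00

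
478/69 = 6+ 64/69 = 6.93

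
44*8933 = 393052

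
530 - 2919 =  - 2389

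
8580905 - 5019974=3560931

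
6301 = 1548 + 4753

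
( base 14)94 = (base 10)130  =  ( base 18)74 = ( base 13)a0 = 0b10000010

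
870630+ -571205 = 299425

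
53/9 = 5 + 8/9  =  5.89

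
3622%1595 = 432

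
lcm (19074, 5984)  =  305184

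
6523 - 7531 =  - 1008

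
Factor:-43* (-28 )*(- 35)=-2^2 * 5^1*7^2 * 43^1 = - 42140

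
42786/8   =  21393/4 =5348.25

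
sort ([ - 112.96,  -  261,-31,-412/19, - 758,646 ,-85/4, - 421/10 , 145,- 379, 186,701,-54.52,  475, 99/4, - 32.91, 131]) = [- 758, - 379,-261,  -  112.96, - 54.52, - 421/10,-32.91, -31, - 412/19, - 85/4,99/4, 131,145, 186, 475 , 646, 701] 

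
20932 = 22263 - 1331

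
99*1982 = 196218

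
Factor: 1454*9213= 2^1*3^1*37^1*83^1*727^1 = 13395702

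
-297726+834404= 536678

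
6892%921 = 445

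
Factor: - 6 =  - 2^1* 3^1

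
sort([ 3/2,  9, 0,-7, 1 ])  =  [ - 7,0, 1, 3/2, 9 ]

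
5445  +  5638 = 11083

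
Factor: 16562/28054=7^2*83^( - 1 )=49/83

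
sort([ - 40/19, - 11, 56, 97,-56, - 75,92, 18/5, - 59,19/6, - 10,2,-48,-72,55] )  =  [-75, - 72,-59,  -  56, - 48,-11, - 10, - 40/19, 2, 19/6,18/5,55,56,92,97 ]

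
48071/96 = 500 + 71/96 = 500.74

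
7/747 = 7/747 = 0.01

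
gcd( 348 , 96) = 12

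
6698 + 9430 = 16128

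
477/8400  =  159/2800 = 0.06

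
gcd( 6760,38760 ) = 40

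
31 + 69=100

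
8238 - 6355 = 1883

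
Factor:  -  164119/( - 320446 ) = 2^(-1 )*7^( - 1)* 47^( - 1)*337^1 = 337/658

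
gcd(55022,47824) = 122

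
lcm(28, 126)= 252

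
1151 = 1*1151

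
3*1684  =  5052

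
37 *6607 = 244459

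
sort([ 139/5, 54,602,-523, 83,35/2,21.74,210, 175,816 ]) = [  -  523, 35/2, 21.74, 139/5, 54,83, 175,210, 602, 816 ]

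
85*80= 6800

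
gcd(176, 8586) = 2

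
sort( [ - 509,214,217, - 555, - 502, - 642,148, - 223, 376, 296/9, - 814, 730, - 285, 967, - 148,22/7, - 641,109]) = [ - 814, - 642, - 641, - 555,-509, - 502, - 285, - 223, - 148,22/7 , 296/9, 109,  148,214,217, 376, 730,967] 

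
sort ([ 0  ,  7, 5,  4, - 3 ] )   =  [ - 3, 0, 4,5 , 7 ] 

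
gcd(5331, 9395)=1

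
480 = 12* 40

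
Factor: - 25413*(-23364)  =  593749332=2^2 * 3^3*11^1 * 43^1*59^1*197^1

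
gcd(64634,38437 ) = 17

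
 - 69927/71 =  - 985 + 8/71 = -984.89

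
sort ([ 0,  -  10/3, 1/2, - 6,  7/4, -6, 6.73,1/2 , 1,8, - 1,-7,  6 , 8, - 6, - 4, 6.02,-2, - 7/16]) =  [-7 , - 6,-6 , - 6, - 4, - 10/3, - 2 , - 1, - 7/16,0, 1/2, 1/2, 1,7/4, 6,6.02, 6.73, 8,8]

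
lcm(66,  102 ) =1122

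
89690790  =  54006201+35684589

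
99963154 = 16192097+83771057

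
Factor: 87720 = 2^3 * 3^1*5^1*17^1*43^1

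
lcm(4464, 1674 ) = 13392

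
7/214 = 7/214 =0.03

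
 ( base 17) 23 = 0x25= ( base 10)37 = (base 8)45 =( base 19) 1I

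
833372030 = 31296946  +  802075084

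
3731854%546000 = 455854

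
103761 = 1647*63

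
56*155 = 8680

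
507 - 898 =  - 391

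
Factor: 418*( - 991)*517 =  -  214161046 = -2^1*11^2*19^1*  47^1  *  991^1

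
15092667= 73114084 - 58021417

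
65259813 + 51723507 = 116983320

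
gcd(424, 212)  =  212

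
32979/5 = 32979/5  =  6595.80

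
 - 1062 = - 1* 1062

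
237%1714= 237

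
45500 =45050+450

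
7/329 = 1/47 = 0.02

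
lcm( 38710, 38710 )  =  38710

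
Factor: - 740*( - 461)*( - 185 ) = -2^2*5^2*37^2 * 461^1 = - 63110900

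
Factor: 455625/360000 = 2^(-6 )*3^4 = 81/64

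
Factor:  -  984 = -2^3*3^1*41^1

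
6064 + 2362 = 8426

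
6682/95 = 70 + 32/95 = 70.34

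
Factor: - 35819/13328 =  - 2^(- 4) *43^1 = - 43/16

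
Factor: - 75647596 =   -  2^2*839^1* 22541^1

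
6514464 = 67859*96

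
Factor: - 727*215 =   -  156305  =  -5^1 * 43^1*727^1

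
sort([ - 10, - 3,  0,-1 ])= [ - 10,- 3, - 1,0 ]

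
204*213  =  43452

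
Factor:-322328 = -2^3*43^1*  937^1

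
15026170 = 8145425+6880745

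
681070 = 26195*26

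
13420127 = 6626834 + 6793293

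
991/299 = 3 +94/299 = 3.31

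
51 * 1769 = 90219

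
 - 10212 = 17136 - 27348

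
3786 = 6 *631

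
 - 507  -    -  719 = 212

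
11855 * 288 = 3414240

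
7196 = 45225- 38029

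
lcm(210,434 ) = 6510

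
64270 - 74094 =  - 9824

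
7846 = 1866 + 5980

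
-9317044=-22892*407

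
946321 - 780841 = 165480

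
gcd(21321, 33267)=3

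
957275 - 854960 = 102315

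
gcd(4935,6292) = 1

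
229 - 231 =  - 2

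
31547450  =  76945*410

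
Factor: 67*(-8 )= -2^3 * 67^1 = -536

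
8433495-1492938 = 6940557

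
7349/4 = 7349/4=1837.25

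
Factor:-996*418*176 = -2^7*3^1*11^2 *19^1* 83^1 = - 73273728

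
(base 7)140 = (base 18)45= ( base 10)77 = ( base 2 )1001101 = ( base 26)2p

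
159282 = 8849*18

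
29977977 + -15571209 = 14406768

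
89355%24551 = 15702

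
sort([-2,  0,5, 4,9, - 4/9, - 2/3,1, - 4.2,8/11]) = [ - 4.2,-2, - 2/3,-4/9 , 0,8/11,1,  4,5,9 ]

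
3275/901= 3275/901 = 3.63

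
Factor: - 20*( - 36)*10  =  2^5*3^2*5^2 = 7200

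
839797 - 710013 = 129784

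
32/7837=32/7837= 0.00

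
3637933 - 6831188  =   - 3193255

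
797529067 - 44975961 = 752553106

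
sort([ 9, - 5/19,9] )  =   [ - 5/19,9, 9 ]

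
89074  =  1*89074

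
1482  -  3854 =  - 2372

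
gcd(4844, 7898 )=2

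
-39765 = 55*( - 723)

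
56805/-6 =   -  18935/2 = - 9467.50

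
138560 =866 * 160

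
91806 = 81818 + 9988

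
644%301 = 42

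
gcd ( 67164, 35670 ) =174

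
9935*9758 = 96945730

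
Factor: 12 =2^2*3^1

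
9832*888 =8730816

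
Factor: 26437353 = 3^1*2423^1*3637^1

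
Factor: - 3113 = - 11^1*283^1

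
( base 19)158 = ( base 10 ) 464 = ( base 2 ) 111010000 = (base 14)252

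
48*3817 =183216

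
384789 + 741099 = 1125888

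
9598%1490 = 658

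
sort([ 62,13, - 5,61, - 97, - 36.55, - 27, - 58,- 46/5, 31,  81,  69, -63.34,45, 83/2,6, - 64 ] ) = [ - 97, - 64 , - 63.34,-58, - 36.55, - 27, - 46/5, - 5,6, 13 , 31 , 83/2, 45,61,62, 69,81]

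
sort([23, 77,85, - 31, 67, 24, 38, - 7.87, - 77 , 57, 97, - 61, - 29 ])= [-77, - 61, - 31,-29, - 7.87,23, 24, 38, 57,67,77  ,  85,  97]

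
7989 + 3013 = 11002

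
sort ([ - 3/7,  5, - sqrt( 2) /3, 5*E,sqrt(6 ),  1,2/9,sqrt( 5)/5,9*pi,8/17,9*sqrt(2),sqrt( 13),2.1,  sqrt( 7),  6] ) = [ - sqrt( 2) /3,-3/7,2/9,sqrt ( 5 )/5,8/17,  1,2.1,  sqrt( 6) , sqrt ( 7), sqrt( 13),  5,6, 9* sqrt( 2 ), 5*E,9 * pi]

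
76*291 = 22116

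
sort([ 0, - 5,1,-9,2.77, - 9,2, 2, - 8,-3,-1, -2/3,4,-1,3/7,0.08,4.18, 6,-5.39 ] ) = [-9, -9,-8 , -5.39,  -  5,-3, - 1,-1, - 2/3, 0,0.08 , 3/7, 1,2,2,2.77,4,4.18,6 ]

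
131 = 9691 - 9560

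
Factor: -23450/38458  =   - 25/41 = - 5^2*41^( - 1)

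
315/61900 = 63/12380 =0.01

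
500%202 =96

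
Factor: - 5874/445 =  - 2^1*3^1 *5^(-1)*11^1 = - 66/5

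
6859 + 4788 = 11647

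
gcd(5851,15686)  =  1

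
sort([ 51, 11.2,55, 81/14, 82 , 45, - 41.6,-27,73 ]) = [ - 41.6,-27,81/14,11.2,  45,51, 55,73,82]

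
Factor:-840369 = - 3^1*373^1 * 751^1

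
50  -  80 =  - 30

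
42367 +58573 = 100940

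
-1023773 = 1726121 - 2749894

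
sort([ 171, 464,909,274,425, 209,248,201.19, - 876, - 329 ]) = [ - 876, - 329,171, 201.19,209,248,274,425,464,909 ]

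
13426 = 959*14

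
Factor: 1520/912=3^(-1)*5^1 = 5/3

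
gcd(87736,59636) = 4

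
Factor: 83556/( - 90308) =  - 99/107 = - 3^2*11^1 * 107^( - 1 )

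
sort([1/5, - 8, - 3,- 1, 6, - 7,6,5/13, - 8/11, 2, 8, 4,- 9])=[ - 9, - 8 ,-7 , - 3, - 1  , - 8/11, 1/5, 5/13, 2,  4, 6,6,8 ] 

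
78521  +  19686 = 98207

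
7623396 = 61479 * 124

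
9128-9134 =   -  6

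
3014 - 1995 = 1019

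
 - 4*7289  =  -29156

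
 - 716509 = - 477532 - 238977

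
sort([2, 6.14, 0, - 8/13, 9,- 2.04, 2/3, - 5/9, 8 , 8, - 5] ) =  [ - 5, - 2.04,-8/13, - 5/9, 0, 2/3,2, 6.14, 8,8, 9 ]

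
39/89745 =13/29915 = 0.00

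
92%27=11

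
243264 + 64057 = 307321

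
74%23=5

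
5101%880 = 701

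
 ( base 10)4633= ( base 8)11031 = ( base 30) 54D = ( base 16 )1219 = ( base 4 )1020121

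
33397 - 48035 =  - 14638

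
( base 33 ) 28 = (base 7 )134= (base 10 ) 74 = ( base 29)2G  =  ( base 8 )112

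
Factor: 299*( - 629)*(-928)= 174529888=2^5*13^1*17^1*23^1*29^1 * 37^1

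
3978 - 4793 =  - 815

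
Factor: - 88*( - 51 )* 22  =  2^4 * 3^1*11^2*17^1= 98736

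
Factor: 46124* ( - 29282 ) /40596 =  - 2^1*3^(-1 ) * 11^4*13^1*17^ (- 1)*199^(- 1 )*887^1  =  -337650742/10149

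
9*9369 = 84321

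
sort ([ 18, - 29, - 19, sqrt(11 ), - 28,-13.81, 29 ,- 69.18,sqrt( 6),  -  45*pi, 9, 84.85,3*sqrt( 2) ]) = [-45*pi,-69.18 ,- 29,-28,-19,-13.81, sqrt( 6),  sqrt( 11 ),3*sqrt(2) , 9, 18 , 29,84.85]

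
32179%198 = 103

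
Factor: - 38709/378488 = - 9/88= -2^( - 3 )*3^2*11^( - 1)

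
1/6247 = 1/6247 = 0.00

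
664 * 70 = 46480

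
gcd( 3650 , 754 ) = 2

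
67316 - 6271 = 61045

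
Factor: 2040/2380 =6/7 = 2^1*3^1*7^(  -  1 ) 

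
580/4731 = 580/4731 = 0.12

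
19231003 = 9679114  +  9551889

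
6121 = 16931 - 10810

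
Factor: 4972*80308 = 2^4*11^1*17^1*113^1*1181^1 = 399291376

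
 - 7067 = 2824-9891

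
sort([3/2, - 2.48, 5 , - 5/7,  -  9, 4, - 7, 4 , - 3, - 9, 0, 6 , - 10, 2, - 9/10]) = [ - 10, - 9, - 9,  -  7, - 3, -2.48, - 9/10,-5/7,0,3/2, 2,4,4,5 , 6 ] 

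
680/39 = 17  +  17/39= 17.44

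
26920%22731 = 4189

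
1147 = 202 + 945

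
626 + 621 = 1247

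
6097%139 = 120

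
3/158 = 3/158 = 0.02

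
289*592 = 171088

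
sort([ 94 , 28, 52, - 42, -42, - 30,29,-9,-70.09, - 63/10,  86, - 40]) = [ - 70.09 , - 42, -42, - 40, - 30,-9, - 63/10 , 28,29,  52, 86,94]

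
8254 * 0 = 0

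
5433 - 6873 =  - 1440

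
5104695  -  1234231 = 3870464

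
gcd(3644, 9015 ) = 1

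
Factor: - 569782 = - 2^1*431^1  *661^1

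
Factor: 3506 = 2^1*1753^1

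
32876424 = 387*84952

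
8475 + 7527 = 16002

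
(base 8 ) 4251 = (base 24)3k9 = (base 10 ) 2217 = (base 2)100010101001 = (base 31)29G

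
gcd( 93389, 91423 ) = 1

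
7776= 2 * 3888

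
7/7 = 1 = 1.00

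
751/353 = 2 + 45/353 =2.13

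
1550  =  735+815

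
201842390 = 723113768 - 521271378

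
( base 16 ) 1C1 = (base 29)FE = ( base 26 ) H7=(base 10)449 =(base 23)JC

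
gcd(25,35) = 5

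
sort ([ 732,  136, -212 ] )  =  [ - 212,136 , 732] 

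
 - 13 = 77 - 90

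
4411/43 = 4411/43 =102.58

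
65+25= 90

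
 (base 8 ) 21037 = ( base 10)8735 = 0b10001000011111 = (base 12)507B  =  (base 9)12875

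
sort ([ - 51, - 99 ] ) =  [  -  99,  -  51 ] 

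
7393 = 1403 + 5990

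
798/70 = 11 + 2/5 = 11.40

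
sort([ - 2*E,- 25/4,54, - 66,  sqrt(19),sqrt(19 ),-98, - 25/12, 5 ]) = [-98,-66, - 25/4, - 2 * E, - 25/12,sqrt( 19 ),sqrt(19 ), 5,54] 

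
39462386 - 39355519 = 106867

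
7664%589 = 7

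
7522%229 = 194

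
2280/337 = 6 + 258/337 =6.77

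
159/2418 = 53/806=0.07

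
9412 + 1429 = 10841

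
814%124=70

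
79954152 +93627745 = 173581897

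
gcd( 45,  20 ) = 5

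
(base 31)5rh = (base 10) 5659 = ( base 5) 140114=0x161b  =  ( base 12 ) 3337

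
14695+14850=29545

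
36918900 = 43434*850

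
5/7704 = 5/7704= 0.00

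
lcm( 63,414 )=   2898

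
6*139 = 834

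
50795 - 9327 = 41468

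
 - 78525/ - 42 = 26175/14=1869.64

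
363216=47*7728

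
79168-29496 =49672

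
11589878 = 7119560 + 4470318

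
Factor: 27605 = 5^1*5521^1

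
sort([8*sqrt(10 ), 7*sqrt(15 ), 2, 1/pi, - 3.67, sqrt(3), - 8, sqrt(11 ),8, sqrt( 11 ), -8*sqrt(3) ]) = [ - 8*sqrt(3), - 8, - 3.67,1/pi,  sqrt(3), 2,sqrt( 11), sqrt(11),8, 8*sqrt (10 ), 7 * sqrt (15)] 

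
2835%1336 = 163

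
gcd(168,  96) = 24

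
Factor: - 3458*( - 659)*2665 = 2^1*5^1 * 7^1 *13^2*19^1*41^1 * 659^1= 6073060630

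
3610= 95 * 38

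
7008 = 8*876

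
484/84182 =242/42091 = 0.01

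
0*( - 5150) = 0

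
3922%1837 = 248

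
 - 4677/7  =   - 4677/7= - 668.14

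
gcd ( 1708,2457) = 7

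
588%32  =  12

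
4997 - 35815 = -30818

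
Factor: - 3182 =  - 2^1*37^1 * 43^1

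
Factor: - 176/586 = -2^3 * 11^1*293^(-1) = - 88/293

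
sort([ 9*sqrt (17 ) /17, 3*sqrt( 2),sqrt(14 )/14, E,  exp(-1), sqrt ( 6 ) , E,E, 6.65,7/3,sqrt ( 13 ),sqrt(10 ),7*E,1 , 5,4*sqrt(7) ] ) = [ sqrt(14 )/14,exp( - 1), 1 , 9*sqrt( 17)/17,7/3, sqrt(6 ),E,E,E,sqrt( 10), sqrt(13),3*sqrt ( 2),5,6.65,4*sqrt(7 ), 7*E ] 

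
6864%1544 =688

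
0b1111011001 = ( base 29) 14s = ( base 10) 985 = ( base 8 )1731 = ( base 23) 1jj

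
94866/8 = 11858 + 1/4 = 11858.25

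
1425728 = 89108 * 16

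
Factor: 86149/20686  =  2^( -1)*7^1*31^1*397^1*10343^( - 1)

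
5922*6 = 35532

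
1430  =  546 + 884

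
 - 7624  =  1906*(  -  4)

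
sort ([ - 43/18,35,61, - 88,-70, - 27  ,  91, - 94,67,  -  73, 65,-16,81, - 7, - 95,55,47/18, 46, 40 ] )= [ - 95,  -  94,-88,-73, - 70,-27  , - 16,  -  7, - 43/18,47/18,35 , 40 , 46,55,61,65,67, 81,91]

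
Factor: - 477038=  - 2^1*238519^1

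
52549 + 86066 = 138615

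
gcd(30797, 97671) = 1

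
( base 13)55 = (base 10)70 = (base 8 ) 106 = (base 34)22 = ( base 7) 130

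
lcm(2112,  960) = 10560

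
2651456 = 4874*544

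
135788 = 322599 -186811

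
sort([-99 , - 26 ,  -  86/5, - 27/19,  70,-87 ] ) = [ -99, - 87, - 26, - 86/5,-27/19, 70]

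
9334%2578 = 1600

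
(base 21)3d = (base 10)76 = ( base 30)2g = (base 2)1001100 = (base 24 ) 34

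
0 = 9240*0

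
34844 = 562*62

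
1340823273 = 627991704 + 712831569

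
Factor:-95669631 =-3^2*2161^1*4919^1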